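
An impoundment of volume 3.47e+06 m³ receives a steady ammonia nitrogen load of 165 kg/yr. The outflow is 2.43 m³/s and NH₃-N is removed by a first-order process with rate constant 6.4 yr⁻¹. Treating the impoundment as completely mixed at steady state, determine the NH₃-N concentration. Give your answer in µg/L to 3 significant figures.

1.67 µg/L

Outflow Q = 2.43 m³/s × 3.156e+07 s/yr = 7.668e+07 m³/yr.
Steady-state CSTR mass balance: W = Q·C + k·V·C, so C = W/(Q + kV).
Q + kV = 7.668e+07 + 6.4·3.47e+06 = 9.889e+07 m³/yr.
C = 165/9.889e+07 = 1.668e-06 kg/m³ = 0.001668 mg/L = 1.668 µg/L.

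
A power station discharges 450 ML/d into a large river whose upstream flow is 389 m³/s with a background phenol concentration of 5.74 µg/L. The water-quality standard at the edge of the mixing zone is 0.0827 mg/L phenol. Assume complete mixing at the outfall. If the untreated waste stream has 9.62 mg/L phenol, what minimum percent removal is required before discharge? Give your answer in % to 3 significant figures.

39.4 %

450 ML/d = 5.208 m³/s.
5.74 µg/L = 0.00574 mg/L.
Mass balance: 0.0827·394.2 = 5.208·Cₑ + 389·0.00574.
Cₑ = (32.6 − 2.233) / 5.208 = 5.831 mg/L.
Required removal = 1 − 5.831/9.62 = 39.39 %.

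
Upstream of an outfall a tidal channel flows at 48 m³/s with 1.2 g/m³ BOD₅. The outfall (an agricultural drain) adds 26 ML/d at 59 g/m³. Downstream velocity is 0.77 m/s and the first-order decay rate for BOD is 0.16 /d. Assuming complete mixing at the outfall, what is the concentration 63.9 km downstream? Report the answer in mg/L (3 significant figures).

1.34 mg/L

26 ML/d = 0.3009 m³/s.
After complete mixing, C₀ = (0.3009·59 + 48·1.2) / 48.3 = 1.56 mg/L.
Travel time t = 6.39e+04 m / 0.77 m/s = 8.299e+04 s = 0.9605 d.
C = 1.56·exp(−0.16·0.9605) = 1.56·0.8575 = 1.338 mg/L.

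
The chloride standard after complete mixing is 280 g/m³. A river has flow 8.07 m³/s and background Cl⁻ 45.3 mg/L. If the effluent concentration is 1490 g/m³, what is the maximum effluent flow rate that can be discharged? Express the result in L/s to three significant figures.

1570 L/s

Mass balance at complete mixing: C_std·(Q_w + Q_r) = Q_w·C_e + Q_r·C_b.
Rearranging, Q_w = Q_r·(C_std − C_b)/(C_e − C_std) = 8.07·(280 − 45.3) / (1490 − 280) = 1.565 m³/s.
= 1565 L/s.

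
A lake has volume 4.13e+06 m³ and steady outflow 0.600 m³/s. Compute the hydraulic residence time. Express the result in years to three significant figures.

Q = 0.600 m³/s × 3.156e+07 s/yr = 1.893e+07 m³/yr.
Hydraulic residence time τ = V/Q = 4.13e+06/1.893e+07 = 0.2181 yr.

0.218 yr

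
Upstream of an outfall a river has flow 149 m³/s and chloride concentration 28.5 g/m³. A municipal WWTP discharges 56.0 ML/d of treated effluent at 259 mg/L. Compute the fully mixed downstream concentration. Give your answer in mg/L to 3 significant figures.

29.5 mg/L

56.0 ML/d = 0.6481 m³/s.
Conservation of mass across the mixing zone: C = (0.6481·259 + 149·28.5) / (0.6481 + 149) = 4414/149.6 = 29.5 mg/L.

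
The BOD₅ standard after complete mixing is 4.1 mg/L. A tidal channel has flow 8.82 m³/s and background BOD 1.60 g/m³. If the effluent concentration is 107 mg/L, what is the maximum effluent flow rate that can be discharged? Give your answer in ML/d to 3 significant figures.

18.5 ML/d

Mass balance at complete mixing: C_std·(Q_w + Q_r) = Q_w·C_e + Q_r·C_b.
Rearranging, Q_w = Q_r·(C_std − C_b)/(C_e − C_std) = 8.82·(4.1 − 1.6) / (107 − 4.1) = 0.2143 m³/s.
= 18.51 ML/d.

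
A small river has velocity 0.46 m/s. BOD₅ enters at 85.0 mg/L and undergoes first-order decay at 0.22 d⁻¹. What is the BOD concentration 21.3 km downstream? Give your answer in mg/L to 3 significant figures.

Travel time t = 21.3 km / 0.46 m/s = 2.13e+04/0.46 = 4.63e+04 s = 0.5359 d.
First-order decay: C = 85.0·exp(−0.22·0.5359) = 85.0·0.8888 = 75.55 mg/L.

75.5 mg/L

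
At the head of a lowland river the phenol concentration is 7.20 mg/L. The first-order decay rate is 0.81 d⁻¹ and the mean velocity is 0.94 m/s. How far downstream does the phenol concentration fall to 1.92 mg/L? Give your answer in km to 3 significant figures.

133 km

From C = C₀·e^(−kt), t = ln(C₀/C)/k = ln(7.20/1.92)/0.81 = 1.322/0.81 = 1.632 d.
Distance = v·t = 0.94 m/s × 1.41e+05 s = 1.325e+05 m = 132.5 km.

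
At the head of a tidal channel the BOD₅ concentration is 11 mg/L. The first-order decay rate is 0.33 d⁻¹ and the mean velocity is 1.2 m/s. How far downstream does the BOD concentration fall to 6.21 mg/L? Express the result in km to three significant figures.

180 km

From C = C₀·e^(−kt), t = ln(C₀/C)/k = ln(11/6.21)/0.33 = 0.5717/0.33 = 1.733 d.
Distance = v·t = 1.2 m/s × 1.497e+05 s = 1.796e+05 m = 179.6 km.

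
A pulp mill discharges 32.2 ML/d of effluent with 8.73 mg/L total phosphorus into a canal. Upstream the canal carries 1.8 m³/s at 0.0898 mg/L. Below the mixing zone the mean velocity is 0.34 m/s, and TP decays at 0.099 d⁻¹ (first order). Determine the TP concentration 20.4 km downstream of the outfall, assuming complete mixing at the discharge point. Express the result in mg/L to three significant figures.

1.47 mg/L

32.2 ML/d = 0.3727 m³/s.
After complete mixing, C₀ = (0.3727·8.73 + 1.8·0.0898) / 2.173 = 1.572 mg/L.
Travel time t = 2.04e+04 m / 0.34 m/s = 6e+04 s = 0.6944 d.
C = 1.572·exp(−0.099·0.6944) = 1.572·0.9336 = 1.467 mg/L.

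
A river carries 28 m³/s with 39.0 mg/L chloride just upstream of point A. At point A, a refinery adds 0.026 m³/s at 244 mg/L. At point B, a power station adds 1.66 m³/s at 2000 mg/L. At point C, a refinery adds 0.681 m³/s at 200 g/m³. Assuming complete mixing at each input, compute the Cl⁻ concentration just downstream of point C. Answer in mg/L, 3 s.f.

150 mg/L

After input A: C = (28·39 + 0.026·244) / 28.03 = 39.19 mg/L.
After input B: C = (28.03·39.19 + 1.66·2000) / 29.69 = 148.8 mg/L.
After input C: C = (29.69·148.8 + 0.681·200) / 30.37 = 150 mg/L.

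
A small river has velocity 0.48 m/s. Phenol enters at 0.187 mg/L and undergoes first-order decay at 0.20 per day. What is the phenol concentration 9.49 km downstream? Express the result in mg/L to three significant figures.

Travel time t = 9.49 km / 0.48 m/s = 9490/0.48 = 1.977e+04 s = 0.2288 d.
First-order decay: C = 0.187·exp(−0.20·0.2288) = 0.187·0.9553 = 0.1786 mg/L.

0.179 mg/L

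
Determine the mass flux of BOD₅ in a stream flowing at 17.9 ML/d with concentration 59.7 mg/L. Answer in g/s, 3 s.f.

17.9 ML/d = 0.2072 m³/s.
Mass flux = Q·C = 0.2072 m³/s × 59.7 g/m³ = 12.37 g/s.

12.4 g/s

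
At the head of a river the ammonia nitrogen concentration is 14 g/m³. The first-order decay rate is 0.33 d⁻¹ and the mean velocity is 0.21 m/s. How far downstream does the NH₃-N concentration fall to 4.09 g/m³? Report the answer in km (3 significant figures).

From C = C₀·e^(−kt), t = ln(C₀/C)/k = ln(14/4.09)/0.33 = 1.231/0.33 = 3.729 d.
Distance = v·t = 0.21 m/s × 3.222e+05 s = 6.766e+04 m = 67.66 km.

67.7 km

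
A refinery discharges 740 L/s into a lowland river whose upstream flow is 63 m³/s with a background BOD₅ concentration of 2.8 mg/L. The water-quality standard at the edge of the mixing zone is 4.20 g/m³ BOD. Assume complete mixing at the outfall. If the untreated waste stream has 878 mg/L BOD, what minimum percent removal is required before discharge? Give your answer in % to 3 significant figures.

85.9 %

740 L/s = 0.74 m³/s.
Mass balance: 4.2·63.74 = 0.74·Cₑ + 63·2.8.
Cₑ = (267.7 − 176.4) / 0.74 = 123.4 mg/L.
Required removal = 1 − 123.4/878 = 85.95 %.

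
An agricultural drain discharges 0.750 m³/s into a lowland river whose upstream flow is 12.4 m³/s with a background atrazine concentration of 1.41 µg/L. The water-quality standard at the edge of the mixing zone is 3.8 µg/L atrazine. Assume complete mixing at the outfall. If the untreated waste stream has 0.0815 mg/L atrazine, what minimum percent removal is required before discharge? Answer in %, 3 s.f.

1.41 µg/L = 0.00141 mg/L.
3.8 µg/L = 0.0038 mg/L.
Mass balance: 0.0038·13.15 = 0.75·Cₑ + 12.4·0.00141.
Cₑ = (0.04997 − 0.01748) / 0.75 = 0.04331 mg/L.
Required removal = 1 − 0.04331/0.0815 = 46.85 %.

46.9 %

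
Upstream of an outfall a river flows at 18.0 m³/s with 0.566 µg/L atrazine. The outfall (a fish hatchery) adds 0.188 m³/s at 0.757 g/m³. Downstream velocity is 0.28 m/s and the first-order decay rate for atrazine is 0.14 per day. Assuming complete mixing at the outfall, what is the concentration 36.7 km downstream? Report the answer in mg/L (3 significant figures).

0.566 µg/L = 0.000566 mg/L.
After complete mixing, C₀ = (0.188·0.757 + 18·0.000566) / 18.19 = 0.008385 mg/L.
Travel time t = 3.67e+04 m / 0.28 m/s = 1.311e+05 s = 1.517 d.
C = 0.008385·exp(−0.14·1.517) = 0.008385·0.8087 = 0.00678 mg/L.

0.00678 mg/L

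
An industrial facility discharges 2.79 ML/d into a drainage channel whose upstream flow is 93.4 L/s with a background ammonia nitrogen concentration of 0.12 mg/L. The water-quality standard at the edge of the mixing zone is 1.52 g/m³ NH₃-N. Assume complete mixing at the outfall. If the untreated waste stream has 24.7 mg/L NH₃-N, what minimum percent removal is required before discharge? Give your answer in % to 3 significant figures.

2.79 ML/d = 0.03229 m³/s.
93.4 L/s = 0.0934 m³/s.
Mass balance: 1.52·0.1257 = 0.03229·Cₑ + 0.0934·0.12.
Cₑ = (0.1911 − 0.01121) / 0.03229 = 5.569 mg/L.
Required removal = 1 − 5.569/24.7 = 77.45 %.

77.5 %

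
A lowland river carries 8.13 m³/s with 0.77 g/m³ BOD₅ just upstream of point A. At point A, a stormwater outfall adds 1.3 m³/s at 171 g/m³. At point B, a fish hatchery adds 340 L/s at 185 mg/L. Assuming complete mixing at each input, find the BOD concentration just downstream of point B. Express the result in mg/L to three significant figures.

29.8 mg/L

After input A: C = (8.13·0.77 + 1.3·171) / 9.43 = 24.24 mg/L.
340 L/s = 0.34 m³/s.
After input B: C = (9.43·24.24 + 0.34·185) / 9.77 = 29.83 mg/L.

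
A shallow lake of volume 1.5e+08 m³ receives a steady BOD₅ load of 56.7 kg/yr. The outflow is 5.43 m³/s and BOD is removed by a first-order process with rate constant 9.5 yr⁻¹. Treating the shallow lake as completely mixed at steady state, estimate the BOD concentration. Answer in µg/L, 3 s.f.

Outflow Q = 5.43 m³/s × 3.156e+07 s/yr = 1.714e+08 m³/yr.
Steady-state CSTR mass balance: W = Q·C + k·V·C, so C = W/(Q + kV).
Q + kV = 1.714e+08 + 9.5·1.5e+08 = 1.596e+09 m³/yr.
C = 56.7/1.596e+09 = 3.552e-08 kg/m³ = 3.552e-05 mg/L = 0.03552 µg/L.

0.0355 µg/L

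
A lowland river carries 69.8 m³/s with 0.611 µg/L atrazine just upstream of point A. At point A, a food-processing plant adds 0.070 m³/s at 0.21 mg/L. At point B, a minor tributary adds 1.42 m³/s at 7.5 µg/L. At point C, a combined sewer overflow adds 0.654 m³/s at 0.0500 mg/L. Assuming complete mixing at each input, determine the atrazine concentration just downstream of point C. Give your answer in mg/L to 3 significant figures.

0.00140 mg/L

0.611 µg/L = 0.000611 mg/L.
After input A: C = (69.8·0.000611 + 0.07·0.21) / 69.87 = 0.0008208 mg/L.
7.5 µg/L = 0.0075 mg/L.
After input B: C = (69.87·0.0008208 + 1.42·0.0075) / 71.29 = 0.0009538 mg/L.
After input C: C = (71.29·0.0009538 + 0.654·0.05) / 71.94 = 0.0014 mg/L.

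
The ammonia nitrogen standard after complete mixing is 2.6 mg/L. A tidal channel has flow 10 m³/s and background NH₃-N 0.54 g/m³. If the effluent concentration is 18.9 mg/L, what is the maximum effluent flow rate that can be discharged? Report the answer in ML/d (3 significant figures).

109 ML/d

Mass balance at complete mixing: C_std·(Q_w + Q_r) = Q_w·C_e + Q_r·C_b.
Rearranging, Q_w = Q_r·(C_std − C_b)/(C_e − C_std) = 10·(2.6 − 0.54) / (18.9 − 2.6) = 1.264 m³/s.
= 109.2 ML/d.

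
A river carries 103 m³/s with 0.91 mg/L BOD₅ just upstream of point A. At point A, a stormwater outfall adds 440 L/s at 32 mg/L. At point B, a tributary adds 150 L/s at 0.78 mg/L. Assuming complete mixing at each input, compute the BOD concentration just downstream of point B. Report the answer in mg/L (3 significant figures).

1.04 mg/L

440 L/s = 0.44 m³/s.
After input A: C = (103·0.91 + 0.44·32) / 103.4 = 1.042 mg/L.
150 L/s = 0.15 m³/s.
After input B: C = (103.4·1.042 + 0.15·0.78) / 103.6 = 1.042 mg/L.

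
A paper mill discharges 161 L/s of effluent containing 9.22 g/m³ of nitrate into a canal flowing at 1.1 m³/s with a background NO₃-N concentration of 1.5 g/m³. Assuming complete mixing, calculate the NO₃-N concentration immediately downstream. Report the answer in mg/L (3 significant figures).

161 L/s = 0.161 m³/s.
Conservation of mass across the mixing zone: C = (0.161·9.22 + 1.1·1.5) / (0.161 + 1.1) = 3.134/1.261 = 2.486 mg/L.

2.49 mg/L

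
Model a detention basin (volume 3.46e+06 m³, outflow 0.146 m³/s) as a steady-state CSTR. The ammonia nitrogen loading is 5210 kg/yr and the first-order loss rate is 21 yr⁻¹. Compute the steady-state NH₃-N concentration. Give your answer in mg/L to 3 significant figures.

0.0674 mg/L

Outflow Q = 0.146 m³/s × 3.156e+07 s/yr = 4.607e+06 m³/yr.
Steady-state CSTR mass balance: W = Q·C + k·V·C, so C = W/(Q + kV).
Q + kV = 4.607e+06 + 21·3.46e+06 = 7.727e+07 m³/yr.
C = 5210/7.727e+07 = 6.743e-05 kg/m³ = 0.06743 mg/L.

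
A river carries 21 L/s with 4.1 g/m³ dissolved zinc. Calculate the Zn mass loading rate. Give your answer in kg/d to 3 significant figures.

7.44 kg/d

21 L/s = 0.021 m³/s.
Mass flux = Q·C = 0.021 m³/s × 4.1 g/m³ = 0.0861 g/s.
= 0.0861 g/s × 86.4 = 7.439 kg/d.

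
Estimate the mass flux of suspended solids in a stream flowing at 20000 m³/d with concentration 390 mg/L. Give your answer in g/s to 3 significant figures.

90.3 g/s

20000 m³/d = 0.2315 m³/s.
Mass flux = Q·C = 0.2315 m³/s × 390 g/m³ = 90.28 g/s.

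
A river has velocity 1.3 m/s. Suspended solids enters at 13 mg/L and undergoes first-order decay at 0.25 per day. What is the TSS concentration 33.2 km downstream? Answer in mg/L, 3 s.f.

12.1 mg/L

Travel time t = 33.2 km / 1.3 m/s = 3.32e+04/1.3 = 2.554e+04 s = 0.2956 d.
First-order decay: C = 13·exp(−0.25·0.2956) = 13·0.9288 = 12.07 mg/L.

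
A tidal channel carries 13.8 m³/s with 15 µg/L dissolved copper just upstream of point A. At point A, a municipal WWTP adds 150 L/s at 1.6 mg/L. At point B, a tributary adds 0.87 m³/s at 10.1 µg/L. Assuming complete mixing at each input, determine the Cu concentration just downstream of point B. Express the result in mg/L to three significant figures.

0.0308 mg/L

15 µg/L = 0.015 mg/L.
150 L/s = 0.15 m³/s.
After input A: C = (13.8·0.015 + 0.15·1.6) / 13.95 = 0.03204 mg/L.
10.1 µg/L = 0.0101 mg/L.
After input B: C = (13.95·0.03204 + 0.87·0.0101) / 14.82 = 0.03075 mg/L.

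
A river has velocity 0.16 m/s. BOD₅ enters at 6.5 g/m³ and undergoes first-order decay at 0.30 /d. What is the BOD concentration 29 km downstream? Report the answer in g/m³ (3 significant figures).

Travel time t = 29 km / 0.16 m/s = 2.9e+04/0.16 = 1.812e+05 s = 2.098 d.
First-order decay: C = 6.5·exp(−0.30·2.098) = 6.5·0.5329 = 3.464 g/m³.

3.46 g/m³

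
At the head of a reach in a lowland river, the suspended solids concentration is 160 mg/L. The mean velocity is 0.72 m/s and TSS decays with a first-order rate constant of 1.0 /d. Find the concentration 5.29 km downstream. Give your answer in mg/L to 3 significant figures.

Travel time t = 5.29 km / 0.72 m/s = 5290/0.72 = 7347 s = 0.08504 d.
First-order decay: C = 160·exp(−1.0·0.08504) = 160·0.9185 = 147 mg/L.

147 mg/L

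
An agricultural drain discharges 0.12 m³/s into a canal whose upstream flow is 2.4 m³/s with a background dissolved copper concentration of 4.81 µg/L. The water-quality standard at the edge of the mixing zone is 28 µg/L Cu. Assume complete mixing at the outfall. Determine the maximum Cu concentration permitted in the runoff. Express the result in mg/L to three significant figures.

0.492 mg/L

4.81 µg/L = 0.00481 mg/L.
28 µg/L = 0.028 mg/L.
Mass balance: 0.028·2.52 = 0.12·Cₑ + 2.4·0.00481.
Cₑ = (0.07056 − 0.01154) / 0.12 = 0.4918 mg/L.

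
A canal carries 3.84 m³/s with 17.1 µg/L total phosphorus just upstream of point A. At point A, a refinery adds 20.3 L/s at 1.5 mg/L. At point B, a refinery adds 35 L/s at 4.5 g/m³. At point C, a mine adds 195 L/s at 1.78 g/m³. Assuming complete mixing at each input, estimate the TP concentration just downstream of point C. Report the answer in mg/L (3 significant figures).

17.1 µg/L = 0.0171 mg/L.
20.3 L/s = 0.0203 m³/s.
After input A: C = (3.84·0.0171 + 0.0203·1.5) / 3.86 = 0.0249 mg/L.
35 L/s = 0.035 m³/s.
After input B: C = (3.86·0.0249 + 0.035·4.5) / 3.895 = 0.06511 mg/L.
195 L/s = 0.195 m³/s.
After input C: C = (3.895·0.06511 + 0.195·1.78) / 4.09 = 0.1469 mg/L.

0.147 mg/L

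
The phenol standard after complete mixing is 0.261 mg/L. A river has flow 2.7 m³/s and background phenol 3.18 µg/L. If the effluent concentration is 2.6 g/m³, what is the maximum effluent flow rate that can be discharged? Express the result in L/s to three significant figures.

298 L/s

3.18 µg/L = 0.00318 mg/L.
Mass balance at complete mixing: C_std·(Q_w + Q_r) = Q_w·C_e + Q_r·C_b.
Rearranging, Q_w = Q_r·(C_std − C_b)/(C_e − C_std) = 2.7·(0.261 − 0.00318) / (2.6 − 0.261) = 0.2976 m³/s.
= 297.6 L/s.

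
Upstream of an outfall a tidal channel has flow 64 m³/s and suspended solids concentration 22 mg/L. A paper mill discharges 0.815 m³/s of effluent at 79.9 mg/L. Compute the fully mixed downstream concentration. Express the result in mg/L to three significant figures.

22.7 mg/L

By mass balance at complete mixing, C = (0.815·79.9 + 64·22) / (0.815 + 64) = 1473/64.81 = 22.73 mg/L.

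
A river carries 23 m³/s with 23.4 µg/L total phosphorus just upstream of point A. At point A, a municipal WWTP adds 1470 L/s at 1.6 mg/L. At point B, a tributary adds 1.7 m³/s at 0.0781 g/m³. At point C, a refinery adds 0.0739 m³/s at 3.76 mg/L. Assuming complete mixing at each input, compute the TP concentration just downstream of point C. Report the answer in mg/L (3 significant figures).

0.126 mg/L

23.4 µg/L = 0.0234 mg/L.
1470 L/s = 1.47 m³/s.
After input A: C = (23·0.0234 + 1.47·1.6) / 24.47 = 0.1181 mg/L.
After input B: C = (24.47·0.1181 + 1.7·0.0781) / 26.17 = 0.1155 mg/L.
After input C: C = (26.17·0.1155 + 0.0739·3.76) / 26.24 = 0.1258 mg/L.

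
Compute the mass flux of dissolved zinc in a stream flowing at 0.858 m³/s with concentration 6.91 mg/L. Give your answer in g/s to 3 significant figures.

5.93 g/s

Mass flux = Q·C = 0.858 m³/s × 6.91 g/m³ = 5.929 g/s.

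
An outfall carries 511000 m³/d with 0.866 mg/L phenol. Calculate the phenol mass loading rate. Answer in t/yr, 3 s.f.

162 t/yr

511000 m³/d = 5.914 m³/s.
Mass flux = Q·C = 5.914 m³/s × 0.866 g/m³ = 5.122 g/s.
= 5.122 g/s × 31.56 = 161.6 t/yr.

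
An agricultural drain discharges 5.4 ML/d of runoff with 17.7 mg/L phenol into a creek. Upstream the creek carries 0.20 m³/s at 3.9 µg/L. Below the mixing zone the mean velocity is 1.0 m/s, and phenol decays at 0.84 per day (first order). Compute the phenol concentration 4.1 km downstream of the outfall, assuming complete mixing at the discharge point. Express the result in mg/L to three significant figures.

5.4 ML/d = 0.0625 m³/s.
3.9 µg/L = 0.0039 mg/L.
After complete mixing, C₀ = (0.0625·17.7 + 0.2·0.0039) / 0.2625 = 4.217 mg/L.
Travel time t = 4100 m / 1.0 m/s = 4100 s = 0.04745 d.
C = 4.217·exp(−0.84·0.04745) = 4.217·0.9609 = 4.052 mg/L.

4.05 mg/L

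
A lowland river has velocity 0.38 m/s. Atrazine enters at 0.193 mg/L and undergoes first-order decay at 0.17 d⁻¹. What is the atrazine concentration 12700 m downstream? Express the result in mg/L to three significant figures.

Travel time t = 12700 m / 0.38 m/s = 1.27e+04/0.38 = 3.342e+04 s = 0.3868 d.
First-order decay: C = 0.193·exp(−0.17·0.3868) = 0.193·0.9364 = 0.1807 mg/L.

0.181 mg/L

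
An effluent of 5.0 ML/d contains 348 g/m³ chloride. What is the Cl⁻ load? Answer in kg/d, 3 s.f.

5.0 ML/d = 0.05787 m³/s.
Mass flux = Q·C = 0.05787 m³/s × 348 g/m³ = 20.14 g/s.
= 20.14 g/s × 86.4 = 1740 kg/d.

1740 kg/d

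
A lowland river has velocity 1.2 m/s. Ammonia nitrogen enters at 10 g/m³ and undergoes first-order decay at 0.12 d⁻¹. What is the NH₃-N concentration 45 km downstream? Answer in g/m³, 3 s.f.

Travel time t = 45 km / 1.2 m/s = 4.5e+04/1.2 = 3.75e+04 s = 0.434 d.
First-order decay: C = 10·exp(−0.12·0.434) = 10·0.9492 = 9.492 g/m³.

9.49 g/m³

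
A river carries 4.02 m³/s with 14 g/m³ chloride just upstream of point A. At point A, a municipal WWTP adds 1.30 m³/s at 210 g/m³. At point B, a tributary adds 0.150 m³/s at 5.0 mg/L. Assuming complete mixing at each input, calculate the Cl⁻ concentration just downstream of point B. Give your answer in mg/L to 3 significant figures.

60.3 mg/L

After input A: C = (4.02·14 + 1.3·210) / 5.32 = 61.89 mg/L.
After input B: C = (5.32·61.89 + 0.15·5) / 5.47 = 60.33 mg/L.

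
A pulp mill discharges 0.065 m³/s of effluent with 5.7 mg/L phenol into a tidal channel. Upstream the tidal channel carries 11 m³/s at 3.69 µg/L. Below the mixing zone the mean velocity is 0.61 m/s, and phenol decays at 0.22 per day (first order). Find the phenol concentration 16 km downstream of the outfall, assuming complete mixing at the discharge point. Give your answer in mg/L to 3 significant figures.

3.69 µg/L = 0.00369 mg/L.
After complete mixing, C₀ = (0.065·5.7 + 11·0.00369) / 11.06 = 0.03715 mg/L.
Travel time t = 1.6e+04 m / 0.61 m/s = 2.623e+04 s = 0.3036 d.
C = 0.03715·exp(−0.22·0.3036) = 0.03715·0.9354 = 0.03475 mg/L.

0.0348 mg/L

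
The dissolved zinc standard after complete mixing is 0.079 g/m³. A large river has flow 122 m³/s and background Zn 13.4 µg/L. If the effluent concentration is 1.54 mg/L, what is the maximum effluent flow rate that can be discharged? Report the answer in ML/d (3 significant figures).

473 ML/d

13.4 µg/L = 0.0134 mg/L.
Mass balance at complete mixing: C_std·(Q_w + Q_r) = Q_w·C_e + Q_r·C_b.
Rearranging, Q_w = Q_r·(C_std − C_b)/(C_e − C_std) = 122·(0.079 − 0.0134) / (1.54 − 0.079) = 5.478 m³/s.
= 473.3 ML/d.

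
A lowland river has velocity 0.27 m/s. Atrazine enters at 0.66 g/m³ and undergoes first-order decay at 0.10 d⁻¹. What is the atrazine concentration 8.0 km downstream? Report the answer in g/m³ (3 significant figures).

0.638 g/m³

Travel time t = 8.0 km / 0.27 m/s = 8000/0.27 = 2.963e+04 s = 0.3429 d.
First-order decay: C = 0.66·exp(−0.10·0.3429) = 0.66·0.9663 = 0.6377 g/m³.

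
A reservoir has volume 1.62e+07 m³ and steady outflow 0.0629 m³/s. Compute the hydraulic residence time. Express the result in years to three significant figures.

8.16 yr

Q = 0.0629 m³/s × 3.156e+07 s/yr = 1.985e+06 m³/yr.
Hydraulic residence time τ = V/Q = 1.62e+07/1.985e+06 = 8.161 yr.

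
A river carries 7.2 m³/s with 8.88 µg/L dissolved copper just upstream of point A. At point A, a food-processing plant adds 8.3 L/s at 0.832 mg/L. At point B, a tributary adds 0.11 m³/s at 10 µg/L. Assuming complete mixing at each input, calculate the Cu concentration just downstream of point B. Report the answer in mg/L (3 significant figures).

8.88 µg/L = 0.00888 mg/L.
8.3 L/s = 0.0083 m³/s.
After input A: C = (7.2·0.00888 + 0.0083·0.832) / 7.208 = 0.009828 mg/L.
10 µg/L = 0.01 mg/L.
After input B: C = (7.208·0.009828 + 0.11·0.01) / 7.318 = 0.00983 mg/L.

0.00983 mg/L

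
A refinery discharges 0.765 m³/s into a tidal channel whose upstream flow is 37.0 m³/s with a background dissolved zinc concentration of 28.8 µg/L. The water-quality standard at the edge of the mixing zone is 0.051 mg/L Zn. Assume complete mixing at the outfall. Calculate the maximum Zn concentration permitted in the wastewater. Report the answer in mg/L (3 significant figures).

1.12 mg/L

28.8 µg/L = 0.0288 mg/L.
Mass balance: 0.051·37.77 = 0.765·Cₑ + 37·0.0288.
Cₑ = (1.926 − 1.066) / 0.765 = 1.125 mg/L.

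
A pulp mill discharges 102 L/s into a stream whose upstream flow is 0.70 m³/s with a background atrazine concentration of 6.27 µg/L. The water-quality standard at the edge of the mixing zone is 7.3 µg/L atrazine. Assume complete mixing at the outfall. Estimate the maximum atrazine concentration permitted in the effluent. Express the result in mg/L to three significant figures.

102 L/s = 0.102 m³/s.
6.27 µg/L = 0.00627 mg/L.
7.3 µg/L = 0.0073 mg/L.
Mass balance: 0.0073·0.802 = 0.102·Cₑ + 0.7·0.00627.
Cₑ = (0.005855 − 0.004389) / 0.102 = 0.01437 mg/L.

0.0144 mg/L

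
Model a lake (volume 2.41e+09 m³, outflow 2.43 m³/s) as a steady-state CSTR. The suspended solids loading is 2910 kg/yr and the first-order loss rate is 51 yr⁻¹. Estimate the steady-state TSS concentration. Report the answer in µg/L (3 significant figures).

Outflow Q = 2.43 m³/s × 3.156e+07 s/yr = 7.668e+07 m³/yr.
Steady-state CSTR mass balance: W = Q·C + k·V·C, so C = W/(Q + kV).
Q + kV = 7.668e+07 + 51·2.41e+09 = 1.23e+11 m³/yr.
C = 2910/1.23e+11 = 2.366e-08 kg/m³ = 2.366e-05 mg/L = 0.02366 µg/L.

0.0237 µg/L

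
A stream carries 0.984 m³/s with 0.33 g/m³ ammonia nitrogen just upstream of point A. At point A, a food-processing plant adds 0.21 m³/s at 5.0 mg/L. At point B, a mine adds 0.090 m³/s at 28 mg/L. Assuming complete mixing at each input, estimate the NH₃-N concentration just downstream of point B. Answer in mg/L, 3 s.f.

3.03 mg/L

After input A: C = (0.984·0.33 + 0.21·5) / 1.194 = 1.151 mg/L.
After input B: C = (1.194·1.151 + 0.09·28) / 1.284 = 3.033 mg/L.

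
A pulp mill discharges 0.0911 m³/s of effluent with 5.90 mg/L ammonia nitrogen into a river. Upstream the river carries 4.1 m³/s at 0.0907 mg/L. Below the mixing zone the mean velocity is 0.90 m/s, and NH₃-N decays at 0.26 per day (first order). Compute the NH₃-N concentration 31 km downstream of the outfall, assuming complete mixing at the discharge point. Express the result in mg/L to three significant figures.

After complete mixing, C₀ = (0.0911·5.9 + 4.1·0.0907) / 4.191 = 0.217 mg/L.
Travel time t = 3.1e+04 m / 0.90 m/s = 3.444e+04 s = 0.3987 d.
C = 0.217·exp(−0.26·0.3987) = 0.217·0.9015 = 0.1956 mg/L.

0.196 mg/L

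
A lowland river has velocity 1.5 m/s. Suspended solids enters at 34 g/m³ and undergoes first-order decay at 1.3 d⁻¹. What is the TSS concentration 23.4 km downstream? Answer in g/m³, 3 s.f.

Travel time t = 23.4 km / 1.5 m/s = 2.34e+04/1.5 = 1.56e+04 s = 0.1806 d.
First-order decay: C = 34·exp(−1.3·0.1806) = 34·0.7908 = 26.89 g/m³.

26.9 g/m³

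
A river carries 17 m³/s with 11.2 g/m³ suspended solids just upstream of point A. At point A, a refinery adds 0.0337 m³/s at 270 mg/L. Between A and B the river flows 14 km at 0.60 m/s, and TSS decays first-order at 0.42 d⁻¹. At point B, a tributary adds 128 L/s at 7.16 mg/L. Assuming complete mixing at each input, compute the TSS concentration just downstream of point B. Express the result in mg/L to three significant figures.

10.4 mg/L

After input A: C = (17·11.2 + 0.0337·270) / 17.03 = 11.71 mg/L.
Over the 14 km reach to input B (t = 2.333e+04 s = 0.2701 d), decay gives C = 11.71·exp(−0.42·0.2701) = 10.46 mg/L.
128 L/s = 0.128 m³/s.
After input B: C = (17.03·10.46 + 0.128·7.16) / 17.16 = 10.43 mg/L.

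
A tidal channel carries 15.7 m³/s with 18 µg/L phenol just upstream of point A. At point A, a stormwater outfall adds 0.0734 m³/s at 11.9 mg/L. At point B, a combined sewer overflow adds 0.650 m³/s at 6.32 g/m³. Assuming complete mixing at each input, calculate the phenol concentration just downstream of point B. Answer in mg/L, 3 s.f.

0.321 mg/L

18 µg/L = 0.018 mg/L.
After input A: C = (15.7·0.018 + 0.0734·11.9) / 15.77 = 0.07329 mg/L.
After input B: C = (15.77·0.07329 + 0.65·6.32) / 16.42 = 0.3205 mg/L.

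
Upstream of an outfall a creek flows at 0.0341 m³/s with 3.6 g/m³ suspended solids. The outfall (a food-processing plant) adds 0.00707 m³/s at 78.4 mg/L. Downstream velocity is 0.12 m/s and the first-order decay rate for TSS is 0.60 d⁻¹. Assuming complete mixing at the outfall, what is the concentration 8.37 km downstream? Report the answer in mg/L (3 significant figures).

After complete mixing, C₀ = (0.00707·78.4 + 0.0341·3.6) / 0.04117 = 16.45 mg/L.
Travel time t = 8370 m / 0.12 m/s = 6.975e+04 s = 0.8073 d.
C = 16.45·exp(−0.60·0.8073) = 16.45·0.6161 = 10.13 mg/L.

10.1 mg/L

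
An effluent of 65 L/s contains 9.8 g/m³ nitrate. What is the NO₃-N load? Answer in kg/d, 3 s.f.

65 L/s = 0.065 m³/s.
Mass flux = Q·C = 0.065 m³/s × 9.8 g/m³ = 0.637 g/s.
= 0.637 g/s × 86.4 = 55.04 kg/d.

55.0 kg/d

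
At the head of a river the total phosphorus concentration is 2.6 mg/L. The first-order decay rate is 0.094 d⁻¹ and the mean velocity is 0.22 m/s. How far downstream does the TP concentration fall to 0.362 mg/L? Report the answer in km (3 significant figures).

399 km

From C = C₀·e^(−kt), t = ln(C₀/C)/k = ln(2.6/0.362)/0.094 = 1.972/0.094 = 20.97 d.
Distance = v·t = 0.22 m/s × 1.812e+06 s = 3.987e+05 m = 398.7 km.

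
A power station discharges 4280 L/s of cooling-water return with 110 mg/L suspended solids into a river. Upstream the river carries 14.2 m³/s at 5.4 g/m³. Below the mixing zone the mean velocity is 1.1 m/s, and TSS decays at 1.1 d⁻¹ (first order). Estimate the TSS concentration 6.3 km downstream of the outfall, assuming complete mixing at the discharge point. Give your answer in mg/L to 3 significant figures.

4280 L/s = 4.28 m³/s.
After complete mixing, C₀ = (4.28·110 + 14.2·5.4) / 18.48 = 29.63 mg/L.
Travel time t = 6300 m / 1.1 m/s = 5727 s = 0.06629 d.
C = 29.63·exp(−1.1·0.06629) = 29.63·0.9297 = 27.54 mg/L.

27.5 mg/L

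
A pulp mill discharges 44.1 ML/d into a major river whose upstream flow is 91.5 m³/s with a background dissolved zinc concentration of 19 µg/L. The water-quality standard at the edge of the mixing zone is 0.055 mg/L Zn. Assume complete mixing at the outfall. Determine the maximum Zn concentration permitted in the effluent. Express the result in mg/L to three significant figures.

44.1 ML/d = 0.5104 m³/s.
19 µg/L = 0.019 mg/L.
Mass balance: 0.055·92.01 = 0.5104·Cₑ + 91.5·0.019.
Cₑ = (5.061 − 1.738) / 0.5104 = 6.509 mg/L.

6.51 mg/L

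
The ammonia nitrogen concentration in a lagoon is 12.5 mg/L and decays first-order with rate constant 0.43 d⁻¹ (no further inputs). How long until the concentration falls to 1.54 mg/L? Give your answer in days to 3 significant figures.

4.87 d

t = ln(C₀/C)/k = ln(12.5/1.54)/0.43 = 2.094/0.43 = 4.87 d.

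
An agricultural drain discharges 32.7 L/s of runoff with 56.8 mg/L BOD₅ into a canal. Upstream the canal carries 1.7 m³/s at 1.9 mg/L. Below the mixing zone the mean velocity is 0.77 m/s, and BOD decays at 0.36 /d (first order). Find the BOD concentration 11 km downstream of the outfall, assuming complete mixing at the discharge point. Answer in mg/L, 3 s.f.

2.77 mg/L

32.7 L/s = 0.0327 m³/s.
After complete mixing, C₀ = (0.0327·56.8 + 1.7·1.9) / 1.733 = 2.936 mg/L.
Travel time t = 1.1e+04 m / 0.77 m/s = 1.429e+04 s = 0.1653 d.
C = 2.936·exp(−0.36·0.1653) = 2.936·0.9422 = 2.766 mg/L.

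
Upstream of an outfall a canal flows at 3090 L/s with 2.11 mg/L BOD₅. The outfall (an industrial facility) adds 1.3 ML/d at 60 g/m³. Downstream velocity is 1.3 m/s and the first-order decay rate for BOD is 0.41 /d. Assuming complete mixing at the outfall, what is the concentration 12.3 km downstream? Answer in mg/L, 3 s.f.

2.29 mg/L

1.3 ML/d = 0.01505 m³/s.
3090 L/s = 3.09 m³/s.
After complete mixing, C₀ = (0.01505·60 + 3.09·2.11) / 3.105 = 2.391 mg/L.
Travel time t = 1.23e+04 m / 1.3 m/s = 9462 s = 0.1095 d.
C = 2.391·exp(−0.41·0.1095) = 2.391·0.9561 = 2.286 mg/L.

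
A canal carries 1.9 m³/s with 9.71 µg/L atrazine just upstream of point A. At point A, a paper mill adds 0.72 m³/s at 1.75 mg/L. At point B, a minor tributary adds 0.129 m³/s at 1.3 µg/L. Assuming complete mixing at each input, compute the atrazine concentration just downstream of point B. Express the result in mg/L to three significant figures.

0.465 mg/L

9.71 µg/L = 0.00971 mg/L.
After input A: C = (1.9·0.00971 + 0.72·1.75) / 2.62 = 0.488 mg/L.
1.3 µg/L = 0.0013 mg/L.
After input B: C = (2.62·0.488 + 0.129·0.0013) / 2.749 = 0.4651 mg/L.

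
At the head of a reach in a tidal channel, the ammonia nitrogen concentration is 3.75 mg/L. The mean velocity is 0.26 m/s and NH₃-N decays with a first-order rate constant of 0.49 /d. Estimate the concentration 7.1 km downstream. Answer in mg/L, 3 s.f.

Travel time t = 7.1 km / 0.26 m/s = 7100/0.26 = 2.731e+04 s = 0.3161 d.
First-order decay: C = 3.75·exp(−0.49·0.3161) = 3.75·0.8565 = 3.212 mg/L.

3.21 mg/L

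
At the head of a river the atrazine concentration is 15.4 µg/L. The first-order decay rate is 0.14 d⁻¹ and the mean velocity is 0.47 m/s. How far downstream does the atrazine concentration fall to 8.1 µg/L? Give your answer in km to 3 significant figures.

From C = C₀·e^(−kt), t = ln(C₀/C)/k = ln(15.4/8.1)/0.14 = 0.6425/0.14 = 4.589 d.
Distance = v·t = 0.47 m/s × 3.965e+05 s = 1.864e+05 m = 186.4 km.

186 km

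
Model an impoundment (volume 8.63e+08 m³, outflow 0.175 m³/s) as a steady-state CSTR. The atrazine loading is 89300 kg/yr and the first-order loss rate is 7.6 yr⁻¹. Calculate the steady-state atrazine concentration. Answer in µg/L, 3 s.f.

13.6 µg/L

Outflow Q = 0.175 m³/s × 3.156e+07 s/yr = 5.523e+06 m³/yr.
Steady-state CSTR mass balance: W = Q·C + k·V·C, so C = W/(Q + kV).
Q + kV = 5.523e+06 + 7.6·8.63e+08 = 6.564e+09 m³/yr.
C = 89300/6.564e+09 = 1.36e-05 kg/m³ = 0.0136 mg/L = 13.6 µg/L.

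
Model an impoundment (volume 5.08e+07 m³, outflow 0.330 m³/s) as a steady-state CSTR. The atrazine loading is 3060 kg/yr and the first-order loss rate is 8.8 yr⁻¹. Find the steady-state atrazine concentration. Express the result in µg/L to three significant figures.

6.69 µg/L

Outflow Q = 0.330 m³/s × 3.156e+07 s/yr = 1.041e+07 m³/yr.
Steady-state CSTR mass balance: W = Q·C + k·V·C, so C = W/(Q + kV).
Q + kV = 1.041e+07 + 8.8·5.08e+07 = 4.575e+08 m³/yr.
C = 3060/4.575e+08 = 6.689e-06 kg/m³ = 0.006689 mg/L = 6.689 µg/L.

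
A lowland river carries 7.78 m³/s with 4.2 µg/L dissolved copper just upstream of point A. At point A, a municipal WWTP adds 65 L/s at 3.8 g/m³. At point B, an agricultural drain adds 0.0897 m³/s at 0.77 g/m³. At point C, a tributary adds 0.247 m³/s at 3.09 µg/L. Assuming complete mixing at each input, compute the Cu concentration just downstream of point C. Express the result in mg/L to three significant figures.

0.0427 mg/L

4.2 µg/L = 0.0042 mg/L.
65 L/s = 0.065 m³/s.
After input A: C = (7.78·0.0042 + 0.065·3.8) / 7.845 = 0.03565 mg/L.
After input B: C = (7.845·0.03565 + 0.0897·0.77) / 7.935 = 0.04395 mg/L.
3.09 µg/L = 0.00309 mg/L.
After input C: C = (7.935·0.04395 + 0.247·0.00309) / 8.182 = 0.04272 mg/L.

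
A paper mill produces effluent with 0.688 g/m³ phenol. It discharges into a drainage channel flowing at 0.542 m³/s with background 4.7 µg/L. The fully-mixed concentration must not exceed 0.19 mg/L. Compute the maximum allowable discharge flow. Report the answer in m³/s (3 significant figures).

0.202 m³/s

4.7 µg/L = 0.0047 mg/L.
Mass balance at complete mixing: C_std·(Q_w + Q_r) = Q_w·C_e + Q_r·C_b.
Rearranging, Q_w = Q_r·(C_std − C_b)/(C_e − C_std) = 0.542·(0.19 − 0.0047) / (0.688 − 0.19) = 0.2017 m³/s.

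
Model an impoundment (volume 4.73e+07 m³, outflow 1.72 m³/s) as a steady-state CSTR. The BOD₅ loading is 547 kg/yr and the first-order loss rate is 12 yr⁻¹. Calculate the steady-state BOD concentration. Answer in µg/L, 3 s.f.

0.880 µg/L

Outflow Q = 1.72 m³/s × 3.156e+07 s/yr = 5.428e+07 m³/yr.
Steady-state CSTR mass balance: W = Q·C + k·V·C, so C = W/(Q + kV).
Q + kV = 5.428e+07 + 12·4.73e+07 = 6.219e+08 m³/yr.
C = 547/6.219e+08 = 8.796e-07 kg/m³ = 0.0008796 mg/L = 0.8796 µg/L.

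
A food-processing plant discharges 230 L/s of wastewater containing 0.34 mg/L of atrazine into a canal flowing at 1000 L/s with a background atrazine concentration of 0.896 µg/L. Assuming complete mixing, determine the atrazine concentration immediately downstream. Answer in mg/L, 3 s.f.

0.0643 mg/L

230 L/s = 0.23 m³/s.
1000 L/s = 1 m³/s.
0.896 µg/L = 0.000896 mg/L.
Conservation of mass across the mixing zone: C = (0.23·0.34 + 1·0.000896) / (0.23 + 1) = 0.0791/1.23 = 0.06431 mg/L.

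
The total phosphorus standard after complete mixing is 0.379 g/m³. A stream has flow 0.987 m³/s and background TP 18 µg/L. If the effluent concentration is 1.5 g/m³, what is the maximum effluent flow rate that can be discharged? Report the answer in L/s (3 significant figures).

318 L/s

18 µg/L = 0.018 mg/L.
Mass balance at complete mixing: C_std·(Q_w + Q_r) = Q_w·C_e + Q_r·C_b.
Rearranging, Q_w = Q_r·(C_std − C_b)/(C_e − C_std) = 0.987·(0.379 − 0.018) / (1.5 − 0.379) = 0.3178 m³/s.
= 317.8 L/s.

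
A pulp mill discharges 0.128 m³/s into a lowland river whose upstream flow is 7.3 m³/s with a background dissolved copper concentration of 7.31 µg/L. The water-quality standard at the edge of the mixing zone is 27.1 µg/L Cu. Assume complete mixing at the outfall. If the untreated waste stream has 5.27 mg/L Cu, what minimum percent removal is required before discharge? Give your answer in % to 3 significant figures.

78.1 %

7.31 µg/L = 0.00731 mg/L.
27.1 µg/L = 0.0271 mg/L.
Mass balance: 0.0271·7.428 = 0.128·Cₑ + 7.3·0.00731.
Cₑ = (0.2013 − 0.05336) / 0.128 = 1.156 mg/L.
Required removal = 1 − 1.156/5.27 = 78.07 %.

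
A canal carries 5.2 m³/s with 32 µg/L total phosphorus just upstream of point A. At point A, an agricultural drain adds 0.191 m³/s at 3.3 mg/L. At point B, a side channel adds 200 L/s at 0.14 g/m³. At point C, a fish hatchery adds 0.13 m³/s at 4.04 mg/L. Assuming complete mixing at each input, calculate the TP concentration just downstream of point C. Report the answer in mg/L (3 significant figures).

0.236 mg/L

32 µg/L = 0.032 mg/L.
After input A: C = (5.2·0.032 + 0.191·3.3) / 5.391 = 0.1478 mg/L.
200 L/s = 0.2 m³/s.
After input B: C = (5.391·0.1478 + 0.2·0.14) / 5.591 = 0.1475 mg/L.
After input C: C = (5.591·0.1475 + 0.13·4.04) / 5.721 = 0.236 mg/L.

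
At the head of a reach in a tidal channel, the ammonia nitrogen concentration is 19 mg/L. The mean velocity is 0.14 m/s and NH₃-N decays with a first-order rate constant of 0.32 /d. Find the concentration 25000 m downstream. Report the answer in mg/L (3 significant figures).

Travel time t = 25000 m / 0.14 m/s = 2.5e+04/0.14 = 1.786e+05 s = 2.067 d.
First-order decay: C = 19·exp(−0.32·2.067) = 19·0.5161 = 9.807 mg/L.

9.81 mg/L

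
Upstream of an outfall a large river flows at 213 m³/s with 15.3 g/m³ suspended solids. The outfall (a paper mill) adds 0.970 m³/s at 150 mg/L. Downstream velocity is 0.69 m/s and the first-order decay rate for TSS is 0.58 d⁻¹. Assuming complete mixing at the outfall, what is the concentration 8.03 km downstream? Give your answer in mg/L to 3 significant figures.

After complete mixing, C₀ = (0.97·150 + 213·15.3) / 214 = 15.91 mg/L.
Travel time t = 8030 m / 0.69 m/s = 1.164e+04 s = 0.1347 d.
C = 15.91·exp(−0.58·0.1347) = 15.91·0.9249 = 14.71 mg/L.

14.7 mg/L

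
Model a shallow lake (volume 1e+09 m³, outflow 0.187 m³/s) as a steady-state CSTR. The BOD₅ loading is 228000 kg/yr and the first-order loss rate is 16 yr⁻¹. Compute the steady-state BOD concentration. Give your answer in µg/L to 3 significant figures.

14.2 µg/L

Outflow Q = 0.187 m³/s × 3.156e+07 s/yr = 5.901e+06 m³/yr.
Steady-state CSTR mass balance: W = Q·C + k·V·C, so C = W/(Q + kV).
Q + kV = 5.901e+06 + 16·1e+09 = 1.601e+10 m³/yr.
C = 228000/1.601e+10 = 1.424e-05 kg/m³ = 0.01424 mg/L = 14.24 µg/L.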